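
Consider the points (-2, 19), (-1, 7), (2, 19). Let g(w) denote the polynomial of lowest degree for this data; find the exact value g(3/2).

12

Evaluate each Lagrange basis at w = 3/2:
L_0(3/2) = (5/2)·(-1/2)/[(-1)·(-4)] = -5/16
L_1(3/2) = (7/2)·(-1/2)/[(1)·(-3)] = 7/12
L_2(3/2) = (7/2)·(5/2)/[(4)·(3)] = 35/48
Sum: 19·(-5/16) + 7·(7/12) + 19·(35/48) = 12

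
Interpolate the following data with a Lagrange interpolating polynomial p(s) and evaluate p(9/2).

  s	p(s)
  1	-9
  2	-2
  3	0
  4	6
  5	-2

759/128

L_0(9/2) = (5/2)·(3/2)·(1/2)·(-1/2)/[(-1)·(-2)·(-3)·(-4)] = -5/128
L_1(9/2) = (7/2)·(3/2)·(1/2)·(-1/2)/[(1)·(-1)·(-2)·(-3)] = 7/32
L_2(9/2) = (7/2)·(5/2)·(1/2)·(-1/2)/[(2)·(1)·(-1)·(-2)] = -35/64
L_3(9/2) = (7/2)·(5/2)·(3/2)·(-1/2)/[(3)·(2)·(1)·(-1)] = 35/32
L_4(9/2) = (7/2)·(5/2)·(3/2)·(1/2)/[(4)·(3)·(2)·(1)] = 35/128
Sum: (-9)·(-5/128) + (-2)·(7/32) + 0 + 6·(35/32) + (-2)·(35/128) = 759/128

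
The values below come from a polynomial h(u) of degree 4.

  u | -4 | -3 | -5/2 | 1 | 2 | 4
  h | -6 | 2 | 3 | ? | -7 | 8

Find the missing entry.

The 5 known values determine h uniquely (degree ≤ 4).
Evaluate each Lagrange basis at u = 1:
L_0(1) = (4)·(7/2)·(-1)·(-3)/[(-1)·(-3/2)·(-6)·(-8)] = 7/12
L_1(1) = (5)·(7/2)·(-1)·(-3)/[(1)·(-1/2)·(-5)·(-7)] = -3
L_2(1) = (5)·(4)·(-1)·(-3)/[(3/2)·(1/2)·(-9/2)·(-13/2)] = 320/117
L_3(1) = (5)·(4)·(7/2)·(-3)/[(6)·(5)·(9/2)·(-2)] = 7/9
L_4(1) = (5)·(4)·(7/2)·(-1)/[(8)·(7)·(13/2)·(2)] = -5/52
Sum: (-6)·(7/12) + 2·(-3) + 3·(320/117) + (-7)·(7/9) + 8·(-5/52) = -1757/234

-1757/234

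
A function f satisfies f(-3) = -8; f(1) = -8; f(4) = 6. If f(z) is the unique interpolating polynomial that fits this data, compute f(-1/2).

L_0(-1/2) = (-3/2)·(-9/2)/[(-4)·(-7)] = 27/112
L_1(-1/2) = (5/2)·(-9/2)/[(4)·(-3)] = 15/16
L_2(-1/2) = (5/2)·(-3/2)/[(7)·(3)] = -5/28
Sum: (-8)·(27/112) + (-8)·(15/16) + 6·(-5/28) = -21/2

-21/2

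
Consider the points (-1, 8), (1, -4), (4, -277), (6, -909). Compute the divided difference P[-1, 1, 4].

P[-1,1] = (-4 - 8) / (1 - (-1)) = -6
P[1,4] = (-277 - (-4)) / (4 - 1) = -91
P[-1,1,4] = (-91 - (-6)) / (4 - (-1)) = -17

-17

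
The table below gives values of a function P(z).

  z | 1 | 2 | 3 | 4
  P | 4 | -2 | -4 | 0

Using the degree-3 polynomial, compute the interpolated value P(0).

L_0(0) = (-2)·(-3)·(-4)/[(-1)·(-2)·(-3)] = 4
L_1(0) = (-1)·(-3)·(-4)/[(1)·(-1)·(-2)] = -6
L_2(0) = (-1)·(-2)·(-4)/[(2)·(1)·(-1)] = 4
L_3(0) = (-1)·(-2)·(-3)/[(3)·(2)·(1)] = -1
Sum: 4·(4) + (-2)·(-6) + (-4)·(4) + 0 = 12

12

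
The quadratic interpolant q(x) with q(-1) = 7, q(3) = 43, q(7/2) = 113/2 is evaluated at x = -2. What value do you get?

18

Using Newton's divided-difference form:
q[-1,3] = (43 - 7) / (3 - (-1)) = 9
q[3,7/2] = (113/2 - 43) / (7/2 - 3) = 27
q[-1,3,7/2] = (27 - 9) / (7/2 - (-1)) = 4
q(-2) = 7 + 9·(-1) + 4·(-1)·(-5) = 18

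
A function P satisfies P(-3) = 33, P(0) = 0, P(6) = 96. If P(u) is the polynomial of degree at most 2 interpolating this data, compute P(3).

21

Using Newton's divided-difference form:
P[-3,0] = (0 - 33) / (0 - (-3)) = -11
P[0,6] = (96 - 0) / (6 - 0) = 16
P[-3,0,6] = (16 - (-11)) / (6 - (-3)) = 3
P(3) = 33 + (-11)·(6) + 3·(6)·(3) = 21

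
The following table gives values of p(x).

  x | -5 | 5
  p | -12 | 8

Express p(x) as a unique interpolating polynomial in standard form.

p(x) = 2x - 2

L_0(x) = (x - 5) / [-10] = -(1/10)x + 1/2
L_1(x) = (x + 5) / [10] = (1/10)x + 1/2
p(x) = (-12)·L_0 + 8·L_1
  (-12)·L_0(x) = (6/5)x - 6
  8·L_1(x) = (4/5)x + 4
Adding term by term: 2x - 2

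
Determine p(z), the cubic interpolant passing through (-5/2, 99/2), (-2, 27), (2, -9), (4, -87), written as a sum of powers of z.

Newton's divided differences:
p[-5/2,-2] = (27 - 99/2) / (-2 - (-5/2)) = -45
p[-2,2] = (-9 - 27) / (2 - (-2)) = -9
p[2,4] = (-87 - (-9)) / (4 - 2) = -39
p[-5/2,-2,2] = (-9 - (-45)) / (2 - (-5/2)) = 8
p[-2,2,4] = (-39 - (-9)) / (4 - (-2)) = -5
p[-5/2,-2,2,4] = (-5 - 8) / (4 - (-5/2)) = -2
p(z) = 99/2 + (-45)·(z + 5/2) + 8·(z + 5/2)(z + 2) + (-2)·(z + 5/2)(z + 2)(z - 2)
Expanding: p(z) = -2z^3 + 3z^2 - z - 3

p(z) = -2z^3 + 3z^2 - z - 3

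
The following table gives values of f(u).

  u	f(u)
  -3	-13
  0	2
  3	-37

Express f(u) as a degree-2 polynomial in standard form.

f(u) = -3u^2 - 4u + 2

L_0(u) = u(u - 3) / [18] = (1/18)u^2 - (1/6)u
L_1(u) = (u + 3)(u - 3) / [-9] = -(1/9)u^2 + 1
L_2(u) = (u + 3)u / [18] = (1/18)u^2 + (1/6)u
f(u) = (-13)·L_0 + 2·L_1 + (-37)·L_2
  (-13)·L_0(u) = -(13/18)u^2 + (13/6)u
  2·L_1(u) = -(2/9)u^2 + 2
  (-37)·L_2(u) = -(37/18)u^2 - (37/6)u
Adding term by term: -3u^2 - 4u + 2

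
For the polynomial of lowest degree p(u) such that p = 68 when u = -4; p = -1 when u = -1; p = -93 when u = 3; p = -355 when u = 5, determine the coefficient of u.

Build the Lagrange basis polynomials:
L_0(u) = (u + 1)(u - 3)(u - 5) / [-189] = -(1/189)u^3 + (1/27)u^2 - (1/27)u - 5/63
L_1(u) = (u + 4)(u - 3)(u - 5) / [72] = (1/72)u^3 - (1/18)u^2 - (17/72)u + 5/6
L_2(u) = (u + 4)(u + 1)(u - 5) / [-56] = -(1/56)u^3 + (3/8)u + 5/14
L_3(u) = (u + 4)(u + 1)(u - 3) / [108] = (1/108)u^3 + (1/54)u^2 - (11/108)u - 1/9
p(u) = 68·L_0 + (-1)·L_1 + (-93)·L_2 + (-355)·L_3
Only the coefficient of u is needed; take it from each L_i and combine:
68·(-1/27) + (-1)·(-17/72) + (-93)·(3/8) + (-355)·(-11/108) = -1

-1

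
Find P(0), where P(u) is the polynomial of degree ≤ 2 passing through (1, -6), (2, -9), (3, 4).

13

L_0(0) = (-2)·(-3)/[(-1)·(-2)] = 3
L_1(0) = (-1)·(-3)/[(1)·(-1)] = -3
L_2(0) = (-1)·(-2)/[(2)·(1)] = 1
Sum: (-6)·(3) + (-9)·(-3) + 4·(1) = 13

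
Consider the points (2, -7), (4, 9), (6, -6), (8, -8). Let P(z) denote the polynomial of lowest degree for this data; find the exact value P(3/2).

Evaluate each Lagrange basis at z = 3/2:
L_0(3/2) = (-5/2)·(-9/2)·(-13/2)/[(-2)·(-4)·(-6)] = 195/128
L_1(3/2) = (-1/2)·(-9/2)·(-13/2)/[(2)·(-2)·(-4)] = -117/128
L_2(3/2) = (-1/2)·(-5/2)·(-13/2)/[(4)·(2)·(-2)] = 65/128
L_3(3/2) = (-1/2)·(-5/2)·(-9/2)/[(6)·(4)·(2)] = -15/128
Sum: (-7)·(195/128) + 9·(-117/128) + (-6)·(65/128) + (-8)·(-15/128) = -21

-21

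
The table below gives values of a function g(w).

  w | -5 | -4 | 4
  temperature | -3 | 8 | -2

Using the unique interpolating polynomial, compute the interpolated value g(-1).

Using Newton's divided-difference form:
g[-5,-4] = (8 - (-3)) / (-4 - (-5)) = 11
g[-4,4] = (-2 - 8) / (4 - (-4)) = -5/4
g[-5,-4,4] = (-5/4 - 11) / (4 - (-5)) = -49/36
g(-1) = -3 + 11·(4) + (-49/36)·(4)·(3) = 74/3

74/3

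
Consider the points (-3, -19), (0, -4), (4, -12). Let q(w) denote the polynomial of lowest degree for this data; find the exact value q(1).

-3

Evaluate each Lagrange basis at w = 1:
L_0(1) = (1)·(-3)/[(-3)·(-7)] = -1/7
L_1(1) = (4)·(-3)/[(3)·(-4)] = 1
L_2(1) = (4)·(1)/[(7)·(4)] = 1/7
Sum: (-19)·(-1/7) + (-4)·(1) + (-12)·(1/7) = -3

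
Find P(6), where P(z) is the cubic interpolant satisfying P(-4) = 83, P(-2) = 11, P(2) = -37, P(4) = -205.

Evaluate each Lagrange basis at z = 6:
L_0(6) = (8)·(4)·(2)/[(-2)·(-6)·(-8)] = -2/3
L_1(6) = (10)·(4)·(2)/[(2)·(-4)·(-6)] = 5/3
L_2(6) = (10)·(8)·(2)/[(6)·(4)·(-2)] = -10/3
L_3(6) = (10)·(8)·(4)/[(8)·(6)·(2)] = 10/3
Sum: 83·(-2/3) + 11·(5/3) + (-37)·(-10/3) + (-205)·(10/3) = -597

-597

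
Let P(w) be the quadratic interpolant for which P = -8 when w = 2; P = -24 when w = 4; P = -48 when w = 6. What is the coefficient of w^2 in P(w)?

-1

The leading coefficient equals the top divided difference P[2,4,6].
P[2,4] = (-24 - (-8)) / (4 - 2) = -8
P[4,6] = (-48 - (-24)) / (6 - 4) = -12
P[2,4,6] = (-12 - (-8)) / (6 - 2) = -1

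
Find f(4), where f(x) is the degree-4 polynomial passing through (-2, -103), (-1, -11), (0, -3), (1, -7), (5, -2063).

Evaluate each Lagrange basis at x = 4:
L_0(4) = (5)·(4)·(3)·(-1)/[(-1)·(-2)·(-3)·(-7)] = -10/7
L_1(4) = (6)·(4)·(3)·(-1)/[(1)·(-1)·(-2)·(-6)] = 6
L_2(4) = (6)·(5)·(3)·(-1)/[(2)·(1)·(-1)·(-5)] = -9
L_3(4) = (6)·(5)·(4)·(-1)/[(3)·(2)·(1)·(-4)] = 5
L_4(4) = (6)·(5)·(4)·(3)/[(7)·(6)·(5)·(4)] = 3/7
Sum: (-103)·(-10/7) + (-11)·(6) + (-3)·(-9) + (-7)·(5) + (-2063)·(3/7) = -811

-811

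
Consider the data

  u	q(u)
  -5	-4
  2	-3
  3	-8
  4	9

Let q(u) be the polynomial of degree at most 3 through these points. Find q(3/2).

1789/336

Evaluate each Lagrange basis at u = 3/2:
L_0(3/2) = (-1/2)·(-3/2)·(-5/2)/[(-7)·(-8)·(-9)] = 5/1344
L_1(3/2) = (13/2)·(-3/2)·(-5/2)/[(7)·(-1)·(-2)] = 195/112
L_2(3/2) = (13/2)·(-1/2)·(-5/2)/[(8)·(1)·(-1)] = -65/64
L_3(3/2) = (13/2)·(-1/2)·(-3/2)/[(9)·(2)·(1)] = 13/48
Sum: (-4)·(5/1344) + (-3)·(195/112) + (-8)·(-65/64) + 9·(13/48) = 1789/336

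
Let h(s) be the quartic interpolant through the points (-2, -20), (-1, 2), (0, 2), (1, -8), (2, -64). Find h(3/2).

Evaluate each Lagrange basis at s = 3/2:
L_0(3/2) = (5/2)·(3/2)·(1/2)·(-1/2)/[(-1)·(-2)·(-3)·(-4)] = -5/128
L_1(3/2) = (7/2)·(3/2)·(1/2)·(-1/2)/[(1)·(-1)·(-2)·(-3)] = 7/32
L_2(3/2) = (7/2)·(5/2)·(1/2)·(-1/2)/[(2)·(1)·(-1)·(-2)] = -35/64
L_3(3/2) = (7/2)·(5/2)·(3/2)·(-1/2)/[(3)·(2)·(1)·(-1)] = 35/32
L_4(3/2) = (7/2)·(5/2)·(3/2)·(1/2)/[(4)·(3)·(2)·(1)] = 35/128
Sum: (-20)·(-5/128) + 2·(7/32) + 2·(-35/64) + (-8)·(35/32) + (-64)·(35/128) = -209/8

-209/8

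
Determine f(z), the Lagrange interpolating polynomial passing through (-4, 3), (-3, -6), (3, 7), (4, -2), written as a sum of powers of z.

f(z) = -(67/168)z^3 + (967/168)z + 1/2

Build the Lagrange basis polynomials:
L_0(z) = (z + 3)(z - 3)(z - 4) / [-56] = -(1/56)z^3 + (1/14)z^2 + (9/56)z - 9/14
L_1(z) = (z + 4)(z - 3)(z - 4) / [42] = (1/42)z^3 - (1/14)z^2 - (8/21)z + 8/7
L_2(z) = (z + 4)(z + 3)(z - 4) / [-42] = -(1/42)z^3 - (1/14)z^2 + (8/21)z + 8/7
L_3(z) = (z + 4)(z + 3)(z - 3) / [56] = (1/56)z^3 + (1/14)z^2 - (9/56)z - 9/14
f(z) = 3·L_0 + (-6)·L_1 + 7·L_2 + (-2)·L_3
  3·L_0(z) = -(3/56)z^3 + (3/14)z^2 + (27/56)z - 27/14
  (-6)·L_1(z) = -(1/7)z^3 + (3/7)z^2 + (16/7)z - 48/7
  7·L_2(z) = -(1/6)z^3 - (1/2)z^2 + (8/3)z + 8
  (-2)·L_3(z) = -(1/28)z^3 - (1/7)z^2 + (9/28)z + 9/7
Adding term by term: -(67/168)z^3 + (967/168)z + 1/2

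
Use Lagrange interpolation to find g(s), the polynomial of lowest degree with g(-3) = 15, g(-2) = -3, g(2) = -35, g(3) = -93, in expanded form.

g(s) = -2s^3 - 4s^2 - 3

Build the Lagrange basis polynomials:
L_0(s) = (s + 2)(s - 2)(s - 3) / [-30] = -(1/30)s^3 + (1/10)s^2 + (2/15)s - 2/5
L_1(s) = (s + 3)(s - 2)(s - 3) / [20] = (1/20)s^3 - (1/10)s^2 - (9/20)s + 9/10
L_2(s) = (s + 3)(s + 2)(s - 3) / [-20] = -(1/20)s^3 - (1/10)s^2 + (9/20)s + 9/10
L_3(s) = (s + 3)(s + 2)(s - 2) / [30] = (1/30)s^3 + (1/10)s^2 - (2/15)s - 2/5
g(s) = 15·L_0 + (-3)·L_1 + (-35)·L_2 + (-93)·L_3
  15·L_0(s) = -(1/2)s^3 + (3/2)s^2 + 2s - 6
  (-3)·L_1(s) = -(3/20)s^3 + (3/10)s^2 + (27/20)s - 27/10
  (-35)·L_2(s) = (7/4)s^3 + (7/2)s^2 - (63/4)s - 63/2
  (-93)·L_3(s) = -(31/10)s^3 - (93/10)s^2 + (62/5)s + 186/5
Adding term by term: -2s^3 - 4s^2 - 3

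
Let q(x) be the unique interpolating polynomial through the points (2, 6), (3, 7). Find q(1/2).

9/2

Evaluate each Lagrange basis at x = 1/2:
L_0(1/2) = (-5/2)/[(-1)] = 5/2
L_1(1/2) = (-3/2)/[(1)] = -3/2
Sum: 6·(5/2) + 7·(-3/2) = 9/2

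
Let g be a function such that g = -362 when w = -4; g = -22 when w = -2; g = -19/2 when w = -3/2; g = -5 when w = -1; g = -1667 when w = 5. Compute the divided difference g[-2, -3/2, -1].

g[-2,-3/2] = (-19/2 - (-22)) / (-3/2 - (-2)) = 25
g[-3/2,-1] = (-5 - (-19/2)) / (-1 - (-3/2)) = 9
g[-2,-3/2,-1] = (9 - 25) / (-1 - (-2)) = -16

-16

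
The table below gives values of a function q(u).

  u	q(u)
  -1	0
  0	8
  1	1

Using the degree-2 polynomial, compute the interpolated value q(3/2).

-65/8

L_0(3/2) = (3/2)·(1/2)/[(-1)·(-2)] = 3/8
L_1(3/2) = (5/2)·(1/2)/[(1)·(-1)] = -5/4
L_2(3/2) = (5/2)·(3/2)/[(2)·(1)] = 15/8
Sum: 0 + 8·(-5/4) + 1·(15/8) = -65/8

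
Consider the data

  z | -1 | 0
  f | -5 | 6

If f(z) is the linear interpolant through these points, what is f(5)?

Evaluate each Lagrange basis at z = 5:
L_0(5) = (5)/[(-1)] = -5
L_1(5) = (6)/[(1)] = 6
Sum: (-5)·(-5) + 6·(6) = 61

61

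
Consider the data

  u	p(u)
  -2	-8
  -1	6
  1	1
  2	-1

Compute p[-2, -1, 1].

-11/2

p[-2,-1] = (6 - (-8)) / (-1 - (-2)) = 14
p[-1,1] = (1 - 6) / (1 - (-1)) = -5/2
p[-2,-1,1] = (-5/2 - 14) / (1 - (-2)) = -11/2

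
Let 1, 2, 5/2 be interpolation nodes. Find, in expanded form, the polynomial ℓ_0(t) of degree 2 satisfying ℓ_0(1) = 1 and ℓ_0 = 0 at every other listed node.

ℓ_0(t) = (t - 2)(t - 5/2) / [(-1)·(-3/2)]
       = (t^2 - (9/2)t + 5) / (3/2)

ℓ_0(t) = (2/3)t^2 - 3t + 10/3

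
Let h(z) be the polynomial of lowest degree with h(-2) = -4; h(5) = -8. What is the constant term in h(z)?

Build the Lagrange basis polynomials:
L_0(z) = (z - 5) / [-7] = -(1/7)z + 5/7
L_1(z) = (z + 2) / [7] = (1/7)z + 2/7
h(z) = (-4)·L_0 + (-8)·L_1
Only the constant term is needed; take it from each L_i and combine:
(-4)·(5/7) + (-8)·(2/7) = -36/7

-36/7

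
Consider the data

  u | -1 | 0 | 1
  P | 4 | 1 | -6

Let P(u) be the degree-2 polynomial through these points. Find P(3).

-32

Using Newton's divided-difference form:
P[-1,0] = (1 - 4) / (0 - (-1)) = -3
P[0,1] = (-6 - 1) / (1 - 0) = -7
P[-1,0,1] = (-7 - (-3)) / (1 - (-1)) = -2
P(3) = 4 + (-3)·(4) + (-2)·(4)·(3) = -32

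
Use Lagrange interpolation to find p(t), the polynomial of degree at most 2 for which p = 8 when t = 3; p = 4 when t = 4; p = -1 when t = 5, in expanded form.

p(t) = -(1/2)t^2 - (1/2)t + 14

L_0(t) = (t - 4)(t - 5) / [2] = (1/2)t^2 - (9/2)t + 10
L_1(t) = (t - 3)(t - 5) / [-1] = -t^2 + 8t - 15
L_2(t) = (t - 3)(t - 4) / [2] = (1/2)t^2 - (7/2)t + 6
p(t) = 8·L_0 + 4·L_1 + (-1)·L_2
  8·L_0(t) = 4t^2 - 36t + 80
  4·L_1(t) = -4t^2 + 32t - 60
  (-1)·L_2(t) = -(1/2)t^2 + (7/2)t - 6
Adding term by term: -(1/2)t^2 - (1/2)t + 14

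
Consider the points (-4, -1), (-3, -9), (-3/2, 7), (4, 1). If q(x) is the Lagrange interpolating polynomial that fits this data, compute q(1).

L_0(1) = (4)·(5/2)·(-3)/[(-1)·(-5/2)·(-8)] = 3/2
L_1(1) = (5)·(5/2)·(-3)/[(1)·(-3/2)·(-7)] = -25/7
L_2(1) = (5)·(4)·(-3)/[(5/2)·(3/2)·(-11/2)] = 32/11
L_3(1) = (5)·(4)·(5/2)/[(8)·(7)·(11/2)] = 25/154
Sum: (-1)·(3/2) + (-9)·(-25/7) + 7·(32/11) + 1·(25/154) = 3940/77

3940/77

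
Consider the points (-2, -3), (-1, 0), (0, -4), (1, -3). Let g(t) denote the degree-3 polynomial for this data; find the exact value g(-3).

-25

Evaluate each Lagrange basis at t = -3:
L_0(-3) = (-2)·(-3)·(-4)/[(-1)·(-2)·(-3)] = 4
L_1(-3) = (-1)·(-3)·(-4)/[(1)·(-1)·(-2)] = -6
L_2(-3) = (-1)·(-2)·(-4)/[(2)·(1)·(-1)] = 4
L_3(-3) = (-1)·(-2)·(-3)/[(3)·(2)·(1)] = -1
Sum: (-3)·(4) + 0 + (-4)·(4) + (-3)·(-1) = -25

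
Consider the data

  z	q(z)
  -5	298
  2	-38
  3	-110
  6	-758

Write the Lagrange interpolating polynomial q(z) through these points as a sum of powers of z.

Build the Lagrange basis polynomials:
L_0(z) = (z - 2)(z - 3)(z - 6) / [-616] = -(1/616)z^3 + (1/56)z^2 - (9/154)z + 9/154
L_1(z) = (z + 5)(z - 3)(z - 6) / [28] = (1/28)z^3 - (1/7)z^2 - (27/28)z + 45/14
L_2(z) = (z + 5)(z - 2)(z - 6) / [-24] = -(1/24)z^3 + (1/8)z^2 + (7/6)z - 5/2
L_3(z) = (z + 5)(z - 2)(z - 3) / [132] = (1/132)z^3 - (19/132)z + 5/22
q(z) = 298·L_0 + (-38)·L_1 + (-110)·L_2 + (-758)·L_3
  298·L_0(z) = -(149/308)z^3 + (149/28)z^2 - (1341/77)z + 1341/77
  (-38)·L_1(z) = -(19/14)z^3 + (38/7)z^2 + (513/14)z - 855/7
  (-110)·L_2(z) = (55/12)z^3 - (55/4)z^2 - (385/3)z + 275
  (-758)·L_3(z) = -(379/66)z^3 + (7201/66)z - 1895/11
Adding term by term: -3z^3 - 3z^2 - 2

q(z) = -3z^3 - 3z^2 - 2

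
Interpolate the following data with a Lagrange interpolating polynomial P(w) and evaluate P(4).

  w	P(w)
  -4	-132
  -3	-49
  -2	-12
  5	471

Evaluate each Lagrange basis at w = 4:
L_0(4) = (7)·(6)·(-1)/[(-1)·(-2)·(-9)] = 7/3
L_1(4) = (8)·(6)·(-1)/[(1)·(-1)·(-8)] = -6
L_2(4) = (8)·(7)·(-1)/[(2)·(1)·(-7)] = 4
L_3(4) = (8)·(7)·(6)/[(9)·(8)·(7)] = 2/3
Sum: (-132)·(7/3) + (-49)·(-6) + (-12)·(4) + 471·(2/3) = 252

252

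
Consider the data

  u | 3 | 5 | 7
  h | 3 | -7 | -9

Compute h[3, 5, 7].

h[3,5] = (-7 - 3) / (5 - 3) = -5
h[5,7] = (-9 - (-7)) / (7 - 5) = -1
h[3,5,7] = (-1 - (-5)) / (7 - 3) = 1

1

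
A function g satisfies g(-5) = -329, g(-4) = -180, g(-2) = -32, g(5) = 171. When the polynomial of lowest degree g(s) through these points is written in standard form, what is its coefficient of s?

0

Build the Lagrange basis polynomials:
L_0(s) = (s + 4)(s + 2)(s - 5) / [-30] = -(1/30)s^3 - (1/30)s^2 + (11/15)s + 4/3
L_1(s) = (s + 5)(s + 2)(s - 5) / [18] = (1/18)s^3 + (1/9)s^2 - (25/18)s - 25/9
L_2(s) = (s + 5)(s + 4)(s - 5) / [-42] = -(1/42)s^3 - (2/21)s^2 + (25/42)s + 50/21
L_3(s) = (s + 5)(s + 4)(s + 2) / [630] = (1/630)s^3 + (11/630)s^2 + (19/315)s + 4/63
g(s) = (-329)·L_0 + (-180)·L_1 + (-32)·L_2 + 171·L_3
Only the coefficient of s is needed; take it from each L_i and combine:
(-329)·(11/15) + (-180)·(-25/18) + (-32)·(25/42) + 171·(19/315) = 0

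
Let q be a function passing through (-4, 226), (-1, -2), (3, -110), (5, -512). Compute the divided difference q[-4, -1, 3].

q[-4,-1] = (-2 - 226) / (-1 - (-4)) = -76
q[-1,3] = (-110 - (-2)) / (3 - (-1)) = -27
q[-4,-1,3] = (-27 - (-76)) / (3 - (-4)) = 7

7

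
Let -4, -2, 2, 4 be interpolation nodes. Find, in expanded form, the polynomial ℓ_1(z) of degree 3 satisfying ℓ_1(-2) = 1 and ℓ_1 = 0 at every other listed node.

ℓ_1(z) = (1/48)z^3 - (1/24)z^2 - (1/3)z + 2/3

ℓ_1(z) = (z + 4)(z - 2)(z - 4) / [(2)·(-4)·(-6)]
       = (z^3 - 2z^2 - 16z + 32) / (48)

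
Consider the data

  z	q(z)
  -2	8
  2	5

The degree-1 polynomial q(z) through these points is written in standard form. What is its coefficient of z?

Build the Lagrange basis polynomials:
L_0(z) = (z - 2) / [-4] = -(1/4)z + 1/2
L_1(z) = (z + 2) / [4] = (1/4)z + 1/2
q(z) = 8·L_0 + 5·L_1
Only the coefficient of z is needed; take it from each L_i and combine:
8·(-1/4) + 5·(1/4) = -3/4

-3/4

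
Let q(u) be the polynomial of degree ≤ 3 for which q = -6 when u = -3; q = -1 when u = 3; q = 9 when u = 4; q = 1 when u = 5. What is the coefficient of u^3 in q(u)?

L_0(u) = (u - 3)(u - 4)(u - 5) / [-336] = -(1/336)u^3 + (1/28)u^2 - (47/336)u + 5/28
L_1(u) = (u + 3)(u - 4)(u - 5) / [12] = (1/12)u^3 - (1/2)u^2 - (7/12)u + 5
L_2(u) = (u + 3)(u - 3)(u - 5) / [-7] = -(1/7)u^3 + (5/7)u^2 + (9/7)u - 45/7
L_3(u) = (u + 3)(u - 3)(u - 4) / [16] = (1/16)u^3 - (1/4)u^2 - (9/16)u + 9/4
q(u) = (-6)·L_0 + (-1)·L_1 + 9·L_2 + 1·L_3
Only the coefficient of u^3 is needed; take it from each L_i and combine:
(-6)·(-1/336) + (-1)·(1/12) + 9·(-1/7) + 1·(1/16) = -433/336

-433/336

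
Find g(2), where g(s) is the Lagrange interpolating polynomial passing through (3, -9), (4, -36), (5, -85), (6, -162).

2

Evaluate each Lagrange basis at s = 2:
L_0(2) = (-2)·(-3)·(-4)/[(-1)·(-2)·(-3)] = 4
L_1(2) = (-1)·(-3)·(-4)/[(1)·(-1)·(-2)] = -6
L_2(2) = (-1)·(-2)·(-4)/[(2)·(1)·(-1)] = 4
L_3(2) = (-1)·(-2)·(-3)/[(3)·(2)·(1)] = -1
Sum: (-9)·(4) + (-36)·(-6) + (-85)·(4) + (-162)·(-1) = 2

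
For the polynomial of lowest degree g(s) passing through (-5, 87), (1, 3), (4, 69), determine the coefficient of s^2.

4

L_0(s) = (s - 1)(s - 4) / [54] = (1/54)s^2 - (5/54)s + 2/27
L_1(s) = (s + 5)(s - 4) / [-18] = -(1/18)s^2 - (1/18)s + 10/9
L_2(s) = (s + 5)(s - 1) / [27] = (1/27)s^2 + (4/27)s - 5/27
g(s) = 87·L_0 + 3·L_1 + 69·L_2
Only the coefficient of s^2 is needed; take it from each L_i and combine:
87·(1/54) + 3·(-1/18) + 69·(1/27) = 4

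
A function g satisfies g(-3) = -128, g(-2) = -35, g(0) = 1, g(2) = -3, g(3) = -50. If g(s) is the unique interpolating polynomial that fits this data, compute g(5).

Using Newton's divided-difference form:
g[-3,-2] = (-35 - (-128)) / (-2 - (-3)) = 93
g[-2,0] = (1 - (-35)) / (0 - (-2)) = 18
g[0,2] = (-3 - 1) / (2 - 0) = -2
g[2,3] = (-50 - (-3)) / (3 - 2) = -47
g[-3,-2,0] = (18 - 93) / (0 - (-3)) = -25
g[-2,0,2] = (-2 - 18) / (2 - (-2)) = -5
g[0,2,3] = (-47 - (-2)) / (3 - 0) = -15
g[-3,-2,0,2] = (-5 - (-25)) / (2 - (-3)) = 4
g[-2,0,2,3] = (-15 - (-5)) / (3 - (-2)) = -2
g[-3,-2,0,2,3] = (-2 - 4) / (3 - (-3)) = -1
g(5) = -128 + 93·(8) + (-25)·(8)·(7) + 4·(8)·(7)·(5) + (-1)·(8)·(7)·(5)·(3) = -504

-504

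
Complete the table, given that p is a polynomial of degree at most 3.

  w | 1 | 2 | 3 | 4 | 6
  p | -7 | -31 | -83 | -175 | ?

-527

The 4 known values determine p uniquely (degree ≤ 3).
Evaluate each Lagrange basis at w = 6:
L_0(6) = (4)·(3)·(2)/[(-1)·(-2)·(-3)] = -4
L_1(6) = (5)·(3)·(2)/[(1)·(-1)·(-2)] = 15
L_2(6) = (5)·(4)·(2)/[(2)·(1)·(-1)] = -20
L_3(6) = (5)·(4)·(3)/[(3)·(2)·(1)] = 10
Sum: (-7)·(-4) + (-31)·(15) + (-83)·(-20) + (-175)·(10) = -527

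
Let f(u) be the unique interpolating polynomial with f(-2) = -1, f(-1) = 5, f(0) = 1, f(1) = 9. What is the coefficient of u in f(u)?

L_0(u) = (u + 1)u(u - 1) / [-6] = -(1/6)u^3 + (1/6)u
L_1(u) = (u + 2)u(u - 1) / [2] = (1/2)u^3 + (1/2)u^2 - u
L_2(u) = (u + 2)(u + 1)(u - 1) / [-2] = -(1/2)u^3 - u^2 + (1/2)u + 1
L_3(u) = (u + 2)(u + 1)u / [6] = (1/6)u^3 + (1/2)u^2 + (1/3)u
f(u) = (-1)·L_0 + 5·L_1 + 1·L_2 + 9·L_3
Only the coefficient of u is needed; take it from each L_i and combine:
(-1)·(1/6) + 5·(-1) + 1·(1/2) + 9·(1/3) = -5/3

-5/3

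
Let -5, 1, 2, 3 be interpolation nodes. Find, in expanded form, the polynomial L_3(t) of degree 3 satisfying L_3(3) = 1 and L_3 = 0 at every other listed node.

L_3(t) = (t + 5)(t - 1)(t - 2) / [(8)·(2)·(1)]
       = (t^3 + 2t^2 - 13t + 10) / (16)

L_3(t) = (1/16)t^3 + (1/8)t^2 - (13/16)t + 5/8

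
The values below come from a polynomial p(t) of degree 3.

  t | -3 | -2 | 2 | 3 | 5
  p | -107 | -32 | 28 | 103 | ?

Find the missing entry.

The 4 known values determine p uniquely (degree ≤ 3).
L_0(5) = (7)·(3)·(2)/[(-1)·(-5)·(-6)] = -7/5
L_1(5) = (8)·(3)·(2)/[(1)·(-4)·(-5)] = 12/5
L_2(5) = (8)·(7)·(2)/[(5)·(4)·(-1)] = -28/5
L_3(5) = (8)·(7)·(3)/[(6)·(5)·(1)] = 28/5
Sum: (-107)·(-7/5) + (-32)·(12/5) + 28·(-28/5) + 103·(28/5) = 493

493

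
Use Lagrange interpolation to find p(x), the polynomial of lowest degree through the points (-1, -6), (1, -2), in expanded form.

Build the Lagrange basis polynomials:
L_0(x) = (x - 1) / [-2] = -(1/2)x + 1/2
L_1(x) = (x + 1) / [2] = (1/2)x + 1/2
p(x) = (-6)·L_0 + (-2)·L_1
  (-6)·L_0(x) = 3x - 3
  (-2)·L_1(x) = -x - 1
Adding term by term: 2x - 4

p(x) = 2x - 4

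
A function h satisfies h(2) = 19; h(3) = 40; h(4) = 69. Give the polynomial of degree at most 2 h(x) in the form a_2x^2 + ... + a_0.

h(x) = 4x^2 + x + 1

Build the Lagrange basis polynomials:
L_0(x) = (x - 3)(x - 4) / [2] = (1/2)x^2 - (7/2)x + 6
L_1(x) = (x - 2)(x - 4) / [-1] = -x^2 + 6x - 8
L_2(x) = (x - 2)(x - 3) / [2] = (1/2)x^2 - (5/2)x + 3
h(x) = 19·L_0 + 40·L_1 + 69·L_2
  19·L_0(x) = (19/2)x^2 - (133/2)x + 114
  40·L_1(x) = -40x^2 + 240x - 320
  69·L_2(x) = (69/2)x^2 - (345/2)x + 207
Adding term by term: 4x^2 + x + 1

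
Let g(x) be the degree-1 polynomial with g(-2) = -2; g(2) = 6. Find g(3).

8

Evaluate each Lagrange basis at x = 3:
L_0(3) = (1)/[(-4)] = -1/4
L_1(3) = (5)/[(4)] = 5/4
Sum: (-2)·(-1/4) + 6·(5/4) = 8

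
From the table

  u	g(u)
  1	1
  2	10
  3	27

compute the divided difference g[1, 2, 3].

g[1,2] = (10 - 1) / (2 - 1) = 9
g[2,3] = (27 - 10) / (3 - 2) = 17
g[1,2,3] = (17 - 9) / (3 - 1) = 4

4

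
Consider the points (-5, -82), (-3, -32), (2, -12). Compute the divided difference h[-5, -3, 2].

-3

h[-5,-3] = (-32 - (-82)) / (-3 - (-5)) = 25
h[-3,2] = (-12 - (-32)) / (2 - (-3)) = 4
h[-5,-3,2] = (4 - 25) / (2 - (-5)) = -3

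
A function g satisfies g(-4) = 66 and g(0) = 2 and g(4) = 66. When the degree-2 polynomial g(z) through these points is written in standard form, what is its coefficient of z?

L_0(z) = z(z - 4) / [32] = (1/32)z^2 - (1/8)z
L_1(z) = (z + 4)(z - 4) / [-16] = -(1/16)z^2 + 1
L_2(z) = (z + 4)z / [32] = (1/32)z^2 + (1/8)z
g(z) = 66·L_0 + 2·L_1 + 66·L_2
Only the coefficient of z is needed; take it from each L_i and combine:
66·(-1/8) + 2·(0) + 66·(1/8) = 0

0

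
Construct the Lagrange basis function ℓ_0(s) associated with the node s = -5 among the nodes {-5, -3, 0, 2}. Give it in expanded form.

ℓ_0(s) = -(1/70)s^3 - (1/70)s^2 + (3/35)s

ℓ_0(s) = (s + 3)s(s - 2) / [(-2)·(-5)·(-7)]
       = (s^3 + s^2 - 6s) / (-70)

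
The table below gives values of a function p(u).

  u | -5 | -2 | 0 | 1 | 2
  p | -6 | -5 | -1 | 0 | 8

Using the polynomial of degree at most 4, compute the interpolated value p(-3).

-31/3

Evaluate each Lagrange basis at u = -3:
L_0(-3) = (-1)·(-3)·(-4)·(-5)/[(-3)·(-5)·(-6)·(-7)] = 2/21
L_1(-3) = (2)·(-3)·(-4)·(-5)/[(3)·(-2)·(-3)·(-4)] = 5/3
L_2(-3) = (2)·(-1)·(-4)·(-5)/[(5)·(2)·(-1)·(-2)] = -2
L_3(-3) = (2)·(-1)·(-3)·(-5)/[(6)·(3)·(1)·(-1)] = 5/3
L_4(-3) = (2)·(-1)·(-3)·(-4)/[(7)·(4)·(2)·(1)] = -3/7
Sum: (-6)·(2/21) + (-5)·(5/3) + (-1)·(-2) + 0 + 8·(-3/7) = -31/3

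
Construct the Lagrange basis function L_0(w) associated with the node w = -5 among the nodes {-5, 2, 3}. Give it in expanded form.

L_0(w) = (1/56)w^2 - (5/56)w + 3/28

L_0(w) = (w - 2)(w - 3) / [(-7)·(-8)]
       = (w^2 - 5w + 6) / (56)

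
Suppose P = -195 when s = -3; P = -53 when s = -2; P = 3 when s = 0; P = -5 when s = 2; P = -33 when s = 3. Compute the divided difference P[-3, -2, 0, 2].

6

P[-3,-2] = (-53 - (-195)) / (-2 - (-3)) = 142
P[-2,0] = (3 - (-53)) / (0 - (-2)) = 28
P[0,2] = (-5 - 3) / (2 - 0) = -4
P[-3,-2,0] = (28 - 142) / (0 - (-3)) = -38
P[-2,0,2] = (-4 - 28) / (2 - (-2)) = -8
P[-3,-2,0,2] = (-8 - (-38)) / (2 - (-3)) = 6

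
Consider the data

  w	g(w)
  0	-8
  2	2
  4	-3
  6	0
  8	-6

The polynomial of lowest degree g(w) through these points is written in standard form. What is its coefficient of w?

211/12

L_0(w) = (w - 2)(w - 4)(w - 6)(w - 8) / [384] = (1/384)w^4 - (5/96)w^3 + (35/96)w^2 - (25/24)w + 1
L_1(w) = w(w - 4)(w - 6)(w - 8) / [-96] = -(1/96)w^4 + (3/16)w^3 - (13/12)w^2 + 2w
L_2(w) = w(w - 2)(w - 6)(w - 8) / [64] = (1/64)w^4 - (1/4)w^3 + (19/16)w^2 - (3/2)w
L_3(w) = w(w - 2)(w - 4)(w - 8) / [-96] = -(1/96)w^4 + (7/48)w^3 - (7/12)w^2 + (2/3)w
L_4(w) = w(w - 2)(w - 4)(w - 6) / [384] = (1/384)w^4 - (1/32)w^3 + (11/96)w^2 - (1/8)w
g(w) = (-8)·L_0 + 2·L_1 + (-3)·L_2 + 0·L_3 + (-6)·L_4
Only the coefficient of w is needed; take it from each L_i and combine:
(-8)·(-25/24) + 2·(2) + (-3)·(-3/2) + 0·(2/3) + (-6)·(-1/8) = 211/12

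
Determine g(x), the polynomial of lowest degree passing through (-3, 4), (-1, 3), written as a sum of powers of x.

L_0(x) = (x + 1) / [-2] = -(1/2)x - 1/2
L_1(x) = (x + 3) / [2] = (1/2)x + 3/2
g(x) = 4·L_0 + 3·L_1
  4·L_0(x) = -2x - 2
  3·L_1(x) = (3/2)x + 9/2
Adding term by term: -(1/2)x + 5/2

g(x) = -(1/2)x + 5/2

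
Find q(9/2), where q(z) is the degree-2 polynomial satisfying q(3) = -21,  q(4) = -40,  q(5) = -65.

Using Newton's divided-difference form:
q[3,4] = (-40 - (-21)) / (4 - 3) = -19
q[4,5] = (-65 - (-40)) / (5 - 4) = -25
q[3,4,5] = (-25 - (-19)) / (5 - 3) = -3
q(9/2) = -21 + (-19)·(3/2) + (-3)·(3/2)·(1/2) = -207/4

-207/4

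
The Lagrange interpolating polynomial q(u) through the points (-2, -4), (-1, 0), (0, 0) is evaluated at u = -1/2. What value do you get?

1/2

Evaluate each Lagrange basis at u = -1/2:
L_0(-1/2) = (1/2)·(-1/2)/[(-1)·(-2)] = -1/8
L_1(-1/2) = (3/2)·(-1/2)/[(1)·(-1)] = 3/4
L_2(-1/2) = (3/2)·(1/2)/[(2)·(1)] = 3/8
Sum: (-4)·(-1/8) + 0 + 0 = 1/2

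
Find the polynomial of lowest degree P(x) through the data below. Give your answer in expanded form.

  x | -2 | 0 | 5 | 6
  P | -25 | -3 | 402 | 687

P(x) = 3x^3 + x^2 + x - 3

Newton's divided differences:
P[-2,0] = (-3 - (-25)) / (0 - (-2)) = 11
P[0,5] = (402 - (-3)) / (5 - 0) = 81
P[5,6] = (687 - 402) / (6 - 5) = 285
P[-2,0,5] = (81 - 11) / (5 - (-2)) = 10
P[0,5,6] = (285 - 81) / (6 - 0) = 34
P[-2,0,5,6] = (34 - 10) / (6 - (-2)) = 3
P(x) = -25 + 11·(x + 2) + 10·(x + 2)x + 3·(x + 2)x(x - 5)
Expanding: P(x) = 3x^3 + x^2 + x - 3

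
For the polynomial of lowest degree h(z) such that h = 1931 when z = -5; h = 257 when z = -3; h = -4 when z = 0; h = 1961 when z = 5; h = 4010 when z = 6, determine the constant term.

-4

Build the Lagrange basis polynomials:
L_0(z) = (z + 3)z(z - 5)(z - 6) / [1100] = (1/1100)z^4 - (2/275)z^3 - (3/1100)z^2 + (9/110)z
L_1(z) = (z + 5)z(z - 5)(z - 6) / [-432] = -(1/432)z^4 + (1/72)z^3 + (25/432)z^2 - (25/72)z
L_2(z) = (z + 5)(z + 3)(z - 5)(z - 6) / [450] = (1/450)z^4 - (1/150)z^3 - (43/450)z^2 + (1/6)z + 1
L_3(z) = (z + 5)(z + 3)z(z - 6) / [-400] = -(1/400)z^4 - (1/200)z^3 + (33/400)z^2 + (9/40)z
L_4(z) = (z + 5)(z + 3)z(z - 5) / [594] = (1/594)z^4 + (1/198)z^3 - (25/594)z^2 - (25/198)z
h(z) = 1931·L_0 + 257·L_1 + (-4)·L_2 + 1961·L_3 + 4010·L_4
Only the constant term is needed; take it from each L_i and combine:
1931·(0) + 257·(0) + (-4)·(1) + 1961·(0) + 4010·(0) = -4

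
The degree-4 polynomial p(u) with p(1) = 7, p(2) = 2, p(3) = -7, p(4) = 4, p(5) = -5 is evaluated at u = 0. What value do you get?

-80

L_0(0) = (-2)·(-3)·(-4)·(-5)/[(-1)·(-2)·(-3)·(-4)] = 5
L_1(0) = (-1)·(-3)·(-4)·(-5)/[(1)·(-1)·(-2)·(-3)] = -10
L_2(0) = (-1)·(-2)·(-4)·(-5)/[(2)·(1)·(-1)·(-2)] = 10
L_3(0) = (-1)·(-2)·(-3)·(-5)/[(3)·(2)·(1)·(-1)] = -5
L_4(0) = (-1)·(-2)·(-3)·(-4)/[(4)·(3)·(2)·(1)] = 1
Sum: 7·(5) + 2·(-10) + (-7)·(10) + 4·(-5) + (-5)·(1) = -80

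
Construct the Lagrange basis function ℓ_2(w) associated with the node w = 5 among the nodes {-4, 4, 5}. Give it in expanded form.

ℓ_2(w) = (w + 4)(w - 4) / [(9)·(1)]
       = (w^2 - 16) / (9)

ℓ_2(w) = (1/9)w^2 - 16/9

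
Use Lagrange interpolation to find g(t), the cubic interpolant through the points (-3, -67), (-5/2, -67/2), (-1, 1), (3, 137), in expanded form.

g(t) = 4t^3 + 4t^2 - 2t - 1

Build the Lagrange basis polynomials:
L_0(t) = (t + 5/2)(t + 1)(t - 3) / [-6] = -(1/6)t^3 - (1/12)t^2 + (4/3)t + 5/4
L_1(t) = (t + 3)(t + 1)(t - 3) / [33/8] = (8/33)t^3 + (8/33)t^2 - (24/11)t - 24/11
L_2(t) = (t + 3)(t + 5/2)(t - 3) / [-12] = -(1/12)t^3 - (5/24)t^2 + (3/4)t + 15/8
L_3(t) = (t + 3)(t + 5/2)(t + 1) / [132] = (1/132)t^3 + (13/264)t^2 + (13/132)t + 5/88
g(t) = (-67)·L_0 + (-67/2)·L_1 + 1·L_2 + 137·L_3
  (-67)·L_0(t) = (67/6)t^3 + (67/12)t^2 - (268/3)t - 335/4
  (-67/2)·L_1(t) = -(268/33)t^3 - (268/33)t^2 + (804/11)t + 804/11
  1·L_2(t) = -(1/12)t^3 - (5/24)t^2 + (3/4)t + 15/8
  137·L_3(t) = (137/132)t^3 + (1781/264)t^2 + (1781/132)t + 685/88
Adding term by term: 4t^3 + 4t^2 - 2t - 1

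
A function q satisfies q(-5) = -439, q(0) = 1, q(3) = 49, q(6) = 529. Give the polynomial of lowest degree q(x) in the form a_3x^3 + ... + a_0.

Newton's divided differences:
q[-5,0] = (1 - (-439)) / (0 - (-5)) = 88
q[0,3] = (49 - 1) / (3 - 0) = 16
q[3,6] = (529 - 49) / (6 - 3) = 160
q[-5,0,3] = (16 - 88) / (3 - (-5)) = -9
q[0,3,6] = (160 - 16) / (6 - 0) = 24
q[-5,0,3,6] = (24 - (-9)) / (6 - (-5)) = 3
q(x) = -439 + 88·(x + 5) + (-9)·(x + 5)x + 3·(x + 5)x(x - 3)
Expanding: q(x) = 3x^3 - 3x^2 - 2x + 1

q(x) = 3x^3 - 3x^2 - 2x + 1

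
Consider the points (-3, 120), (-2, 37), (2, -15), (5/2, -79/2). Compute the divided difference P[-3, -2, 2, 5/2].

P[-3,-2] = (37 - 120) / (-2 - (-3)) = -83
P[-2,2] = (-15 - 37) / (2 - (-2)) = -13
P[2,5/2] = (-79/2 - (-15)) / (5/2 - 2) = -49
P[-3,-2,2] = (-13 - (-83)) / (2 - (-3)) = 14
P[-2,2,5/2] = (-49 - (-13)) / (5/2 - (-2)) = -8
P[-3,-2,2,5/2] = (-8 - 14) / (5/2 - (-3)) = -4

-4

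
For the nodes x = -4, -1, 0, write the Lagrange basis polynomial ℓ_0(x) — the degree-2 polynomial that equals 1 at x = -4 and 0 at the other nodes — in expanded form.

ℓ_0(x) = (x + 1)x / [(-3)·(-4)]
       = (x^2 + x) / (12)

ℓ_0(x) = (1/12)x^2 + (1/12)x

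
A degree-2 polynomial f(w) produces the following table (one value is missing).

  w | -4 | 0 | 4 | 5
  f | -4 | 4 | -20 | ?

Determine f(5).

The 3 known values determine f uniquely (degree ≤ 2).
Evaluate each Lagrange basis at w = 5:
L_0(5) = (5)·(1)/[(-4)·(-8)] = 5/32
L_1(5) = (9)·(1)/[(4)·(-4)] = -9/16
L_2(5) = (9)·(5)/[(8)·(4)] = 45/32
Sum: (-4)·(5/32) + 4·(-9/16) + (-20)·(45/32) = -31

-31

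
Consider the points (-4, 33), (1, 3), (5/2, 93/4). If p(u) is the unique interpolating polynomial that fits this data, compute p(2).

L_0(2) = (1)·(-1/2)/[(-5)·(-13/2)] = -1/65
L_1(2) = (6)·(-1/2)/[(5)·(-3/2)] = 2/5
L_2(2) = (6)·(1)/[(13/2)·(3/2)] = 8/13
Sum: 33·(-1/65) + 3·(2/5) + 93/4·(8/13) = 15

15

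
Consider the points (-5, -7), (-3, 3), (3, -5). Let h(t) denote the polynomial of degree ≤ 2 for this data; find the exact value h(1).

Using Newton's divided-difference form:
h[-5,-3] = (3 - (-7)) / (-3 - (-5)) = 5
h[-3,3] = (-5 - 3) / (3 - (-3)) = -4/3
h[-5,-3,3] = (-4/3 - 5) / (3 - (-5)) = -19/24
h(1) = -7 + 5·(6) + (-19/24)·(6)·(4) = 4

4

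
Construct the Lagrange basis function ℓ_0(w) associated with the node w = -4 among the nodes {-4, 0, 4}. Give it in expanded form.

ℓ_0(w) = w(w - 4) / [(-4)·(-8)]
       = (w^2 - 4w) / (32)

ℓ_0(w) = (1/32)w^2 - (1/8)w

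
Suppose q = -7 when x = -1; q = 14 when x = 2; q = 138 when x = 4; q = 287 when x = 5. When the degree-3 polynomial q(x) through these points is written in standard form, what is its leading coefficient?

Build the Lagrange basis polynomials:
L_0(x) = (x - 2)(x - 4)(x - 5) / [-90] = -(1/90)x^3 + (11/90)x^2 - (19/45)x + 4/9
L_1(x) = (x + 1)(x - 4)(x - 5) / [18] = (1/18)x^3 - (4/9)x^2 + (11/18)x + 10/9
L_2(x) = (x + 1)(x - 2)(x - 5) / [-10] = -(1/10)x^3 + (3/5)x^2 - (3/10)x - 1
L_3(x) = (x + 1)(x - 2)(x - 4) / [18] = (1/18)x^3 - (5/18)x^2 + (1/9)x + 4/9
q(x) = (-7)·L_0 + 14·L_1 + 138·L_2 + 287·L_3
Only the coefficient of x^3 is needed; take it from each L_i and combine:
(-7)·(-1/90) + 14·(1/18) + 138·(-1/10) + 287·(1/18) = 3

3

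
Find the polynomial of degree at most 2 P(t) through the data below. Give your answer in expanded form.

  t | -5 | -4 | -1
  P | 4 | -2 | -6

Newton's divided differences:
P[-5,-4] = (-2 - 4) / (-4 - (-5)) = -6
P[-4,-1] = (-6 - (-2)) / (-1 - (-4)) = -4/3
P[-5,-4,-1] = (-4/3 - (-6)) / (-1 - (-5)) = 7/6
P(t) = 4 + (-6)·(t + 5) + (7/6)·(t + 5)(t + 4)
Expanding: P(t) = (7/6)t^2 + (9/2)t - 8/3

P(t) = (7/6)t^2 + (9/2)t - 8/3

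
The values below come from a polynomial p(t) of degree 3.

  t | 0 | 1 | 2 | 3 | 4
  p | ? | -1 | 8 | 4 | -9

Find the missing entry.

-27

The 4 known values determine p uniquely (degree ≤ 3).
Evaluate each Lagrange basis at t = 0:
L_0(0) = (-2)·(-3)·(-4)/[(-1)·(-2)·(-3)] = 4
L_1(0) = (-1)·(-3)·(-4)/[(1)·(-1)·(-2)] = -6
L_2(0) = (-1)·(-2)·(-4)/[(2)·(1)·(-1)] = 4
L_3(0) = (-1)·(-2)·(-3)/[(3)·(2)·(1)] = -1
Sum: (-1)·(4) + 8·(-6) + 4·(4) + (-9)·(-1) = -27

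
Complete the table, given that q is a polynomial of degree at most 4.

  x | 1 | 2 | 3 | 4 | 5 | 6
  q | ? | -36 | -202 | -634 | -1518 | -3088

The 5 known values determine q uniquely (degree ≤ 4).
L_0(1) = (-2)·(-3)·(-4)·(-5)/[(-1)·(-2)·(-3)·(-4)] = 5
L_1(1) = (-1)·(-3)·(-4)·(-5)/[(1)·(-1)·(-2)·(-3)] = -10
L_2(1) = (-1)·(-2)·(-4)·(-5)/[(2)·(1)·(-1)·(-2)] = 10
L_3(1) = (-1)·(-2)·(-3)·(-5)/[(3)·(2)·(1)·(-1)] = -5
L_4(1) = (-1)·(-2)·(-3)·(-4)/[(4)·(3)·(2)·(1)] = 1
Sum: (-36)·(5) + (-202)·(-10) + (-634)·(10) + (-1518)·(-5) + (-3088)·(1) = 2

2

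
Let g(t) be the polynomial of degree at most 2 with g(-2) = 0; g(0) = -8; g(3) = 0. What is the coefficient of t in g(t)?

Build the Lagrange basis polynomials:
L_0(t) = t(t - 3) / [10] = (1/10)t^2 - (3/10)t
L_1(t) = (t + 2)(t - 3) / [-6] = -(1/6)t^2 + (1/6)t + 1
L_2(t) = (t + 2)t / [15] = (1/15)t^2 + (2/15)t
g(t) = 0·L_0 + (-8)·L_1 + 0·L_2
Only the coefficient of t is needed; take it from each L_i and combine:
0·(-3/10) + (-8)·(1/6) + 0·(2/15) = -4/3

-4/3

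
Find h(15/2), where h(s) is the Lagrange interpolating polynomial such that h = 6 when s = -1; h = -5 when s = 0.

L_0(15/2) = (15/2)/[(-1)] = -15/2
L_1(15/2) = (17/2)/[(1)] = 17/2
Sum: 6·(-15/2) + (-5)·(17/2) = -175/2

-175/2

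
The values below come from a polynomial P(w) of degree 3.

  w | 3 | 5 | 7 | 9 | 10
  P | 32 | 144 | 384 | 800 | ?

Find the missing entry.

1089

The 4 known values determine P uniquely (degree ≤ 3).
Evaluate each Lagrange basis at w = 10:
L_0(10) = (5)·(3)·(1)/[(-2)·(-4)·(-6)] = -5/16
L_1(10) = (7)·(3)·(1)/[(2)·(-2)·(-4)] = 21/16
L_2(10) = (7)·(5)·(1)/[(4)·(2)·(-2)] = -35/16
L_3(10) = (7)·(5)·(3)/[(6)·(4)·(2)] = 35/16
Sum: 32·(-5/16) + 144·(21/16) + 384·(-35/16) + 800·(35/16) = 1089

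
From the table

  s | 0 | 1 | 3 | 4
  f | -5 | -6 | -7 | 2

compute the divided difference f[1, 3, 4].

f[1,3] = (-7 - (-6)) / (3 - 1) = -1/2
f[3,4] = (2 - (-7)) / (4 - 3) = 9
f[1,3,4] = (9 - (-1/2)) / (4 - 1) = 19/6

19/6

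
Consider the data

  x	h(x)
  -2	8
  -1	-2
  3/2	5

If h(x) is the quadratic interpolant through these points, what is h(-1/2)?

Evaluate each Lagrange basis at x = -1/2:
L_0(-1/2) = (1/2)·(-2)/[(-1)·(-7/2)] = -2/7
L_1(-1/2) = (3/2)·(-2)/[(1)·(-5/2)] = 6/5
L_2(-1/2) = (3/2)·(1/2)/[(7/2)·(5/2)] = 3/35
Sum: 8·(-2/7) + (-2)·(6/5) + 5·(3/35) = -149/35

-149/35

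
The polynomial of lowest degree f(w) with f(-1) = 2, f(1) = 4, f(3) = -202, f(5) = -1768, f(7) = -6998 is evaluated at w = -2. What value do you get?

Using Newton's divided-difference form:
f[-1,1] = (4 - 2) / (1 - (-1)) = 1
f[1,3] = (-202 - 4) / (3 - 1) = -103
f[3,5] = (-1768 - (-202)) / (5 - 3) = -783
f[5,7] = (-6998 - (-1768)) / (7 - 5) = -2615
f[-1,1,3] = (-103 - 1) / (3 - (-1)) = -26
f[1,3,5] = (-783 - (-103)) / (5 - 1) = -170
f[3,5,7] = (-2615 - (-783)) / (7 - 3) = -458
f[-1,1,3,5] = (-170 - (-26)) / (5 - (-1)) = -24
f[1,3,5,7] = (-458 - (-170)) / (7 - 1) = -48
f[-1,1,3,5,7] = (-48 - (-24)) / (7 - (-1)) = -3
f(-2) = 2 + 1·(-1) + (-26)·(-1)·(-3) + (-24)·(-1)·(-3)·(-5) + (-3)·(-1)·(-3)·(-5)·(-7) = -32

-32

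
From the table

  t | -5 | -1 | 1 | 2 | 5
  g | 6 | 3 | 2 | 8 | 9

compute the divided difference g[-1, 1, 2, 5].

-43/72

g[-1,1] = (2 - 3) / (1 - (-1)) = -1/2
g[1,2] = (8 - 2) / (2 - 1) = 6
g[2,5] = (9 - 8) / (5 - 2) = 1/3
g[-1,1,2] = (6 - (-1/2)) / (2 - (-1)) = 13/6
g[1,2,5] = (1/3 - 6) / (5 - 1) = -17/12
g[-1,1,2,5] = (-17/12 - 13/6) / (5 - (-1)) = -43/72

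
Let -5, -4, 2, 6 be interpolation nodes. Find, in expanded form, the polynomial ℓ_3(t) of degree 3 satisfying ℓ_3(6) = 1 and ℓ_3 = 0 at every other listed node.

ℓ_3(t) = (t + 5)(t + 4)(t - 2) / [(11)·(10)·(4)]
       = (t^3 + 7t^2 + 2t - 40) / (440)

ℓ_3(t) = (1/440)t^3 + (7/440)t^2 + (1/220)t - 1/11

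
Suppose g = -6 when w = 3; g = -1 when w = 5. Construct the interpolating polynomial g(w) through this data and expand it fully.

Build the Lagrange basis polynomials:
L_0(w) = (w - 5) / [-2] = -(1/2)w + 5/2
L_1(w) = (w - 3) / [2] = (1/2)w - 3/2
g(w) = (-6)·L_0 + (-1)·L_1
  (-6)·L_0(w) = 3w - 15
  (-1)·L_1(w) = -(1/2)w + 3/2
Adding term by term: (5/2)w - 27/2

g(w) = (5/2)w - 27/2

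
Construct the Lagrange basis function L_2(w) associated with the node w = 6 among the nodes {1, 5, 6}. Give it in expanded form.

L_2(w) = (1/5)w^2 - (6/5)w + 1

L_2(w) = (w - 1)(w - 5) / [(5)·(1)]
       = (w^2 - 6w + 5) / (5)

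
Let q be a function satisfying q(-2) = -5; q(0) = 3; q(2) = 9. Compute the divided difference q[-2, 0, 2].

-1/4

q[-2,0] = (3 - (-5)) / (0 - (-2)) = 4
q[0,2] = (9 - 3) / (2 - 0) = 3
q[-2,0,2] = (3 - 4) / (2 - (-2)) = -1/4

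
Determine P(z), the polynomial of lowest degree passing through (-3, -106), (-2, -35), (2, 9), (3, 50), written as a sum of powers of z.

Build the Lagrange basis polynomials:
L_0(z) = (z + 2)(z - 2)(z - 3) / [-30] = -(1/30)z^3 + (1/10)z^2 + (2/15)z - 2/5
L_1(z) = (z + 3)(z - 2)(z - 3) / [20] = (1/20)z^3 - (1/10)z^2 - (9/20)z + 9/10
L_2(z) = (z + 3)(z + 2)(z - 3) / [-20] = -(1/20)z^3 - (1/10)z^2 + (9/20)z + 9/10
L_3(z) = (z + 3)(z + 2)(z - 2) / [30] = (1/30)z^3 + (1/10)z^2 - (2/15)z - 2/5
P(z) = (-106)·L_0 + (-35)·L_1 + 9·L_2 + 50·L_3
  (-106)·L_0(z) = (53/15)z^3 - (53/5)z^2 - (212/15)z + 212/5
  (-35)·L_1(z) = -(7/4)z^3 + (7/2)z^2 + (63/4)z - 63/2
  9·L_2(z) = -(9/20)z^3 - (9/10)z^2 + (81/20)z + 81/10
  50·L_3(z) = (5/3)z^3 + 5z^2 - (20/3)z - 20
Adding term by term: 3z^3 - 3z^2 - z - 1

P(z) = 3z^3 - 3z^2 - z - 1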